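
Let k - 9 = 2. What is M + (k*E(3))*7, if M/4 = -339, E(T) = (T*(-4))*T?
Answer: -4128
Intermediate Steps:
E(T) = -4*T**2 (E(T) = (-4*T)*T = -4*T**2)
M = -1356 (M = 4*(-339) = -1356)
k = 11 (k = 9 + 2 = 11)
M + (k*E(3))*7 = -1356 + (11*(-4*3**2))*7 = -1356 + (11*(-4*9))*7 = -1356 + (11*(-36))*7 = -1356 - 396*7 = -1356 - 2772 = -4128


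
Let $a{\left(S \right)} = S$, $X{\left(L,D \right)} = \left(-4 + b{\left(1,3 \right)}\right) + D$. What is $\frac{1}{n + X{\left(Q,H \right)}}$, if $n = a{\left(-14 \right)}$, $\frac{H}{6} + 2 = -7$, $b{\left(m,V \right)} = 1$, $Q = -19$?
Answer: $- \frac{1}{71} \approx -0.014085$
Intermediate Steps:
$H = -54$ ($H = -12 + 6 \left(-7\right) = -12 - 42 = -54$)
$X{\left(L,D \right)} = -3 + D$ ($X{\left(L,D \right)} = \left(-4 + 1\right) + D = -3 + D$)
$n = -14$
$\frac{1}{n + X{\left(Q,H \right)}} = \frac{1}{-14 - 57} = \frac{1}{-71} = - \frac{1}{71}$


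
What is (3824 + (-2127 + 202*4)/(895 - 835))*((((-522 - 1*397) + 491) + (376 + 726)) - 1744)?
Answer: -24408947/6 ≈ -4.0682e+6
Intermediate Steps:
(3824 + (-2127 + 202*4)/(895 - 835))*((((-522 - 1*397) + 491) + (376 + 726)) - 1744) = (3824 + (-2127 + 808)/60)*((((-522 - 397) + 491) + 1102) - 1744) = (3824 - 1319*1/60)*(((-919 + 491) + 1102) - 1744) = (3824 - 1319/60)*((-428 + 1102) - 1744) = 228121*(674 - 1744)/60 = (228121/60)*(-1070) = -24408947/6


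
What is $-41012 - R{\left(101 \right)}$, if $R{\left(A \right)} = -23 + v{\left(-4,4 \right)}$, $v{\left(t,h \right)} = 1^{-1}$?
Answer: $-40990$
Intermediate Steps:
$v{\left(t,h \right)} = 1$
$R{\left(A \right)} = -22$ ($R{\left(A \right)} = -23 + 1 = -22$)
$-41012 - R{\left(101 \right)} = -41012 - -22 = -41012 + 22 = -40990$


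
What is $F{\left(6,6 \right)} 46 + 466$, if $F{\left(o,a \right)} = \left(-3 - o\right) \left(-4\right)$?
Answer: $2122$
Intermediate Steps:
$F{\left(o,a \right)} = 12 + 4 o$
$F{\left(6,6 \right)} 46 + 466 = \left(12 + 4 \cdot 6\right) 46 + 466 = \left(12 + 24\right) 46 + 466 = 36 \cdot 46 + 466 = 1656 + 466 = 2122$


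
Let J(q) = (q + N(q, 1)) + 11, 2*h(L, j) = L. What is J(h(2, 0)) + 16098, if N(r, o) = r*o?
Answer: 16111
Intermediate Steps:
h(L, j) = L/2
N(r, o) = o*r
J(q) = 11 + 2*q (J(q) = (q + 1*q) + 11 = (q + q) + 11 = 2*q + 11 = 11 + 2*q)
J(h(2, 0)) + 16098 = (11 + 2*((½)*2)) + 16098 = (11 + 2*1) + 16098 = (11 + 2) + 16098 = 13 + 16098 = 16111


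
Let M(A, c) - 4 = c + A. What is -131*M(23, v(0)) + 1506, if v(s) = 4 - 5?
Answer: -1900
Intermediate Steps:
v(s) = -1
M(A, c) = 4 + A + c (M(A, c) = 4 + (c + A) = 4 + (A + c) = 4 + A + c)
-131*M(23, v(0)) + 1506 = -131*(4 + 23 - 1) + 1506 = -131*26 + 1506 = -3406 + 1506 = -1900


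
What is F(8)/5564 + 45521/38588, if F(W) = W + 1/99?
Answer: 997505/844551 ≈ 1.1811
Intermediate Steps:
F(W) = 1/99 + W (F(W) = W + 1/99 = 1/99 + W)
F(8)/5564 + 45521/38588 = (1/99 + 8)/5564 + 45521/38588 = (793/99)*(1/5564) + 45521*(1/38588) = 61/42372 + 45521/38588 = 997505/844551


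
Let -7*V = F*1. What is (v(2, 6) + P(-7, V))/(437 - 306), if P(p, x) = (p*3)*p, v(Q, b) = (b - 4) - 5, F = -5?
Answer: 144/131 ≈ 1.0992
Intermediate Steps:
v(Q, b) = -9 + b (v(Q, b) = (-4 + b) - 5 = -9 + b)
V = 5/7 (V = -(-5)/7 = -⅐*(-5) = 5/7 ≈ 0.71429)
P(p, x) = 3*p² (P(p, x) = (3*p)*p = 3*p²)
(v(2, 6) + P(-7, V))/(437 - 306) = ((-9 + 6) + 3*(-7)²)/(437 - 306) = (-3 + 3*49)/131 = (-3 + 147)/131 = (1/131)*144 = 144/131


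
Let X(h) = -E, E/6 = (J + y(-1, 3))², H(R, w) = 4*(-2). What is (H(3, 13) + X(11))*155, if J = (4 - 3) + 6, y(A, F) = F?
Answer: -94240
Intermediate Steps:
H(R, w) = -8
J = 7 (J = 1 + 6 = 7)
E = 600 (E = 6*(7 + 3)² = 6*10² = 6*100 = 600)
X(h) = -600 (X(h) = -1*600 = -600)
(H(3, 13) + X(11))*155 = (-8 - 600)*155 = -608*155 = -94240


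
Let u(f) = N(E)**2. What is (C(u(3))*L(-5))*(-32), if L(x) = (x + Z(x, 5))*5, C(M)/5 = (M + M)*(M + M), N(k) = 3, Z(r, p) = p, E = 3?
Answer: 0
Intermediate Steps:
u(f) = 9 (u(f) = 3**2 = 9)
C(M) = 20*M**2 (C(M) = 5*((M + M)*(M + M)) = 5*((2*M)*(2*M)) = 5*(4*M**2) = 20*M**2)
L(x) = 25 + 5*x (L(x) = (x + 5)*5 = (5 + x)*5 = 25 + 5*x)
(C(u(3))*L(-5))*(-32) = ((20*9**2)*(25 + 5*(-5)))*(-32) = ((20*81)*(25 - 25))*(-32) = (1620*0)*(-32) = 0*(-32) = 0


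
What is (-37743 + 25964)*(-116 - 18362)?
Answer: 217652362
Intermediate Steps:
(-37743 + 25964)*(-116 - 18362) = -11779*(-18478) = 217652362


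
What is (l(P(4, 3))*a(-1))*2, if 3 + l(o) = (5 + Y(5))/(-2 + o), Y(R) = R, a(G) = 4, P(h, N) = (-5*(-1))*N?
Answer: -232/13 ≈ -17.846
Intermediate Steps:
P(h, N) = 5*N
l(o) = -3 + 10/(-2 + o) (l(o) = -3 + (5 + 5)/(-2 + o) = -3 + 10/(-2 + o))
(l(P(4, 3))*a(-1))*2 = (((16 - 15*3)/(-2 + 5*3))*4)*2 = (((16 - 3*15)/(-2 + 15))*4)*2 = (((16 - 45)/13)*4)*2 = (((1/13)*(-29))*4)*2 = -29/13*4*2 = -116/13*2 = -232/13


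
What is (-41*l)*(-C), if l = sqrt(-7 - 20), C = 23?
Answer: 2829*I*sqrt(3) ≈ 4900.0*I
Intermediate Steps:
l = 3*I*sqrt(3) (l = sqrt(-27) = 3*I*sqrt(3) ≈ 5.1962*I)
(-41*l)*(-C) = (-123*I*sqrt(3))*(-1*23) = -123*I*sqrt(3)*(-23) = 2829*I*sqrt(3)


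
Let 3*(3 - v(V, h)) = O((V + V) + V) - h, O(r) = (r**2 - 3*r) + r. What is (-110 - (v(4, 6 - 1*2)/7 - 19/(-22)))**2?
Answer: 2387788225/213444 ≈ 11187.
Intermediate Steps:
O(r) = r**2 - 2*r
v(V, h) = 3 + h/3 - V*(-2 + 3*V) (v(V, h) = 3 - (((V + V) + V)*(-2 + ((V + V) + V)) - h)/3 = 3 - ((2*V + V)*(-2 + (2*V + V)) - h)/3 = 3 - ((3*V)*(-2 + 3*V) - h)/3 = 3 - (3*V*(-2 + 3*V) - h)/3 = 3 - (-h + 3*V*(-2 + 3*V))/3 = 3 + (h/3 - V*(-2 + 3*V)) = 3 + h/3 - V*(-2 + 3*V))
(-110 - (v(4, 6 - 1*2)/7 - 19/(-22)))**2 = (-110 - ((3 + (6 - 1*2)/3 - 1*4*(-2 + 3*4))/7 - 19/(-22)))**2 = (-110 - ((3 + (6 - 2)/3 - 1*4*(-2 + 12))*(1/7) - 19*(-1/22)))**2 = (-110 - ((3 + (1/3)*4 - 1*4*10)*(1/7) + 19/22))**2 = (-110 - ((3 + 4/3 - 40)*(1/7) + 19/22))**2 = (-110 - (-107/3*1/7 + 19/22))**2 = (-110 - (-107/21 + 19/22))**2 = (-110 - 1*(-1955/462))**2 = (-110 + 1955/462)**2 = (-48865/462)**2 = 2387788225/213444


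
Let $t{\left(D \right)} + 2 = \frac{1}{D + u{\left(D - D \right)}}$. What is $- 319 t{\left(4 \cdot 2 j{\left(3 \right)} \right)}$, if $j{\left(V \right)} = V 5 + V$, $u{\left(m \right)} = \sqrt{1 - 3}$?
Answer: $\frac{6592454}{10369} + \frac{319 i \sqrt{2}}{20738} \approx 635.79 + 0.021754 i$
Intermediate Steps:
$u{\left(m \right)} = i \sqrt{2}$ ($u{\left(m \right)} = \sqrt{1 + \left(-5 + 2\right)} = \sqrt{1 - 3} = \sqrt{-2} = i \sqrt{2}$)
$j{\left(V \right)} = 6 V$ ($j{\left(V \right)} = 5 V + V = 6 V$)
$t{\left(D \right)} = -2 + \frac{1}{D + i \sqrt{2}}$
$- 319 t{\left(4 \cdot 2 j{\left(3 \right)} \right)} = - 319 \frac{1 - 2 \cdot 4 \cdot 2 \cdot 6 \cdot 3 - 2 i \sqrt{2}}{4 \cdot 2 \cdot 6 \cdot 3 + i \sqrt{2}} = - 319 \frac{1 - 2 \cdot 8 \cdot 18 - 2 i \sqrt{2}}{8 \cdot 18 + i \sqrt{2}} = - 319 \frac{1 - 288 - 2 i \sqrt{2}}{144 + i \sqrt{2}} = - 319 \frac{-287 - 2 i \sqrt{2}}{144 + i \sqrt{2}} = - \frac{319 \left(-287 - 2 i \sqrt{2}\right)}{144 + i \sqrt{2}}$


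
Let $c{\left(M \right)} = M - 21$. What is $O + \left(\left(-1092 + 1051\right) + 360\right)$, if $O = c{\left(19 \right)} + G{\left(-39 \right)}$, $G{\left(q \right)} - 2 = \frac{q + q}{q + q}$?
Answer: $320$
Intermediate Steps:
$c{\left(M \right)} = -21 + M$
$G{\left(q \right)} = 3$ ($G{\left(q \right)} = 2 + \frac{q + q}{q + q} = 2 + \frac{2 q}{2 q} = 2 + 2 q \frac{1}{2 q} = 2 + 1 = 3$)
$O = 1$ ($O = \left(-21 + 19\right) + 3 = -2 + 3 = 1$)
$O + \left(\left(-1092 + 1051\right) + 360\right) = 1 + \left(\left(-1092 + 1051\right) + 360\right) = 1 + \left(-41 + 360\right) = 1 + 319 = 320$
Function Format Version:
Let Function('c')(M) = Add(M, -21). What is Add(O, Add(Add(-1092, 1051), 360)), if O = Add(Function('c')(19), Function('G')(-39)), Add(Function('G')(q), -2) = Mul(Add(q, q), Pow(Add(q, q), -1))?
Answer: 320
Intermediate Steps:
Function('c')(M) = Add(-21, M)
Function('G')(q) = 3 (Function('G')(q) = Add(2, Mul(Add(q, q), Pow(Add(q, q), -1))) = Add(2, Mul(Mul(2, q), Pow(Mul(2, q), -1))) = Add(2, Mul(Mul(2, q), Mul(Rational(1, 2), Pow(q, -1)))) = Add(2, 1) = 3)
O = 1 (O = Add(Add(-21, 19), 3) = Add(-2, 3) = 1)
Add(O, Add(Add(-1092, 1051), 360)) = Add(1, Add(Add(-1092, 1051), 360)) = Add(1, Add(-41, 360)) = Add(1, 319) = 320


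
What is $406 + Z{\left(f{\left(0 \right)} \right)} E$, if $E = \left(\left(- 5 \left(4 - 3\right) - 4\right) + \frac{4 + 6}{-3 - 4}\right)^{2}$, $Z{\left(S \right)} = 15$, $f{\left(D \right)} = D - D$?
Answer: $\frac{99829}{49} \approx 2037.3$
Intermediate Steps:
$f{\left(D \right)} = 0$
$E = \frac{5329}{49}$ ($E = \left(\left(\left(-5\right) 1 - 4\right) + \frac{10}{-7}\right)^{2} = \left(\left(-5 - 4\right) + 10 \left(- \frac{1}{7}\right)\right)^{2} = \left(-9 - \frac{10}{7}\right)^{2} = \left(- \frac{73}{7}\right)^{2} = \frac{5329}{49} \approx 108.76$)
$406 + Z{\left(f{\left(0 \right)} \right)} E = 406 + 15 \cdot \frac{5329}{49} = 406 + \frac{79935}{49} = \frac{99829}{49}$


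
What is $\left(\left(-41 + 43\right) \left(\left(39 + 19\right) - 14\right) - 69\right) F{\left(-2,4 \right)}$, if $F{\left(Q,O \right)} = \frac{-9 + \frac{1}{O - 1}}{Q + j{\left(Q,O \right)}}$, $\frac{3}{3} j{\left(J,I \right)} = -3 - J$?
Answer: $\frac{494}{9} \approx 54.889$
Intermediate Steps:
$j{\left(J,I \right)} = -3 - J$
$F{\left(Q,O \right)} = 3 - \frac{1}{3 \left(-1 + O\right)}$ ($F{\left(Q,O \right)} = \frac{-9 + \frac{1}{O - 1}}{Q - \left(3 + Q\right)} = \frac{-9 + \frac{1}{-1 + O}}{-3} = \left(-9 + \frac{1}{-1 + O}\right) \left(- \frac{1}{3}\right) = 3 - \frac{1}{3 \left(-1 + O\right)}$)
$\left(\left(-41 + 43\right) \left(\left(39 + 19\right) - 14\right) - 69\right) F{\left(-2,4 \right)} = \left(\left(-41 + 43\right) \left(\left(39 + 19\right) - 14\right) - 69\right) \frac{-10 + 9 \cdot 4}{3 \left(-1 + 4\right)} = \left(2 \left(58 - 14\right) - 69\right) \frac{-10 + 36}{3 \cdot 3} = \left(2 \cdot 44 - 69\right) \frac{1}{3} \cdot \frac{1}{3} \cdot 26 = \left(88 - 69\right) \frac{26}{9} = 19 \cdot \frac{26}{9} = \frac{494}{9}$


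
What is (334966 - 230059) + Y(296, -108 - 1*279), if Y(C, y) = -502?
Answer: 104405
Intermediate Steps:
(334966 - 230059) + Y(296, -108 - 1*279) = (334966 - 230059) - 502 = 104907 - 502 = 104405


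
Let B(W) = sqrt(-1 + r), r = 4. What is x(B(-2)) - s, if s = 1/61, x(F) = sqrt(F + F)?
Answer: -1/61 + sqrt(2)*3**(1/4) ≈ 1.8448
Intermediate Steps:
B(W) = sqrt(3) (B(W) = sqrt(-1 + 4) = sqrt(3))
x(F) = sqrt(2)*sqrt(F) (x(F) = sqrt(2*F) = sqrt(2)*sqrt(F))
s = 1/61 ≈ 0.016393
x(B(-2)) - s = sqrt(2)*sqrt(sqrt(3)) - 1*1/61 = sqrt(2)*3**(1/4) - 1/61 = -1/61 + sqrt(2)*3**(1/4)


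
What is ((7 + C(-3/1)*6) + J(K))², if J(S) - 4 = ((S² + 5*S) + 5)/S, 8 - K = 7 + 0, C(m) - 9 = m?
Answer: 3364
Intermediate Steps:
C(m) = 9 + m
K = 1 (K = 8 - (7 + 0) = 8 - 1*7 = 8 - 7 = 1)
J(S) = 4 + (5 + S² + 5*S)/S (J(S) = 4 + ((S² + 5*S) + 5)/S = 4 + (5 + S² + 5*S)/S)
((7 + C(-3/1)*6) + J(K))² = ((7 + (9 - 3/1)*6) + (9 + 1 + 5/1))² = ((7 + (9 - 3*1)*6) + (9 + 1 + 5*1))² = ((7 + (9 - 3)*6) + (9 + 1 + 5))² = ((7 + 6*6) + 15)² = ((7 + 36) + 15)² = (43 + 15)² = 58² = 3364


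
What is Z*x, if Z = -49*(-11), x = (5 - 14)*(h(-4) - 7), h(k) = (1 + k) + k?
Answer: 67914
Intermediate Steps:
h(k) = 1 + 2*k
x = 126 (x = (5 - 14)*((1 + 2*(-4)) - 7) = -9*((1 - 8) - 7) = -9*(-7 - 7) = -9*(-14) = 126)
Z = 539
Z*x = 539*126 = 67914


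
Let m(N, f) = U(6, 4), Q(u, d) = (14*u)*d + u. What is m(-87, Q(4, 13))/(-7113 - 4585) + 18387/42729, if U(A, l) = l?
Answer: 35820035/83307307 ≈ 0.42997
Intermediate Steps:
Q(u, d) = u + 14*d*u (Q(u, d) = 14*d*u + u = u + 14*d*u)
m(N, f) = 4
m(-87, Q(4, 13))/(-7113 - 4585) + 18387/42729 = 4/(-7113 - 4585) + 18387/42729 = 4/(-11698) + 18387*(1/42729) = 4*(-1/11698) + 6129/14243 = -2/5849 + 6129/14243 = 35820035/83307307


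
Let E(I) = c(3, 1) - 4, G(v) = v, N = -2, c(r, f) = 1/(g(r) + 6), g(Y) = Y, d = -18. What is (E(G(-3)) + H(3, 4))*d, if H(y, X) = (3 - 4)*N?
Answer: 34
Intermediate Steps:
c(r, f) = 1/(6 + r) (c(r, f) = 1/(r + 6) = 1/(6 + r))
E(I) = -35/9 (E(I) = 1/(6 + 3) - 4 = 1/9 - 4 = -35/9)
H(y, X) = 2 (H(y, X) = (3 - 4)*(-2) = -1*(-2) = 2)
(E(G(-3)) + H(3, 4))*d = (-35/9 + 2)*(-18) = -17/9*(-18) = 34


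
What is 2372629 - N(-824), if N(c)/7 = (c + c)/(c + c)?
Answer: 2372622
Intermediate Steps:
N(c) = 7 (N(c) = 7*((c + c)/(c + c)) = 7*((2*c)/((2*c))) = 7*((2*c)*(1/(2*c))) = 7*1 = 7)
2372629 - N(-824) = 2372629 - 1*7 = 2372629 - 7 = 2372622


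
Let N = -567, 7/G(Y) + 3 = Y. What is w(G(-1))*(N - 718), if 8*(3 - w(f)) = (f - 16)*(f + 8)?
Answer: -2774315/128 ≈ -21674.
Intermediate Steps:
G(Y) = 7/(-3 + Y)
w(f) = 3 - (-16 + f)*(8 + f)/8 (w(f) = 3 - (f - 16)*(f + 8)/8 = 3 - (-16 + f)*(8 + f)/8)
w(G(-1))*(N - 718) = (19 + 7/(-3 - 1) - 49/(-3 - 1)²/8)*(-567 - 718) = (19 + 7/(-4) - (7/(-4))²/8)*(-1285) = (19 + 7*(-¼) - (7*(-¼))²/8)*(-1285) = (19 - 7/4 - (-7/4)²/8)*(-1285) = (19 - 7/4 - ⅛*49/16)*(-1285) = (19 - 7/4 - 49/128)*(-1285) = (2159/128)*(-1285) = -2774315/128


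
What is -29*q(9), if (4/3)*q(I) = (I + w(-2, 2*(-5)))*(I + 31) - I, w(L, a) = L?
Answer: -23577/4 ≈ -5894.3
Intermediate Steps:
q(I) = -3*I/4 + 3*(-2 + I)*(31 + I)/4 (q(I) = 3*((I - 2)*(I + 31) - I)/4 = 3*((-2 + I)*(31 + I) - I)/4 = 3*(-I + (-2 + I)*(31 + I))/4 = -3*I/4 + 3*(-2 + I)*(31 + I)/4)
-29*q(9) = -29*(-93/2 + 21*9 + (3/4)*9**2) = -29*(-93/2 + 189 + (3/4)*81) = -29*(-93/2 + 189 + 243/4) = -29*813/4 = -23577/4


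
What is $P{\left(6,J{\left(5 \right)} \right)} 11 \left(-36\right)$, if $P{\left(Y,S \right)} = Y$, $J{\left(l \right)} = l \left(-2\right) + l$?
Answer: $-2376$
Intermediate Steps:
$J{\left(l \right)} = - l$ ($J{\left(l \right)} = - 2 l + l = - l$)
$P{\left(6,J{\left(5 \right)} \right)} 11 \left(-36\right) = 6 \cdot 11 \left(-36\right) = 66 \left(-36\right) = -2376$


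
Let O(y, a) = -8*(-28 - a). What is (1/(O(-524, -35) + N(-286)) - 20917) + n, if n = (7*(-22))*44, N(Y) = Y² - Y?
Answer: -2271546017/82026 ≈ -27693.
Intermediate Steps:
O(y, a) = 224 + 8*a
n = -6776 (n = -154*44 = -6776)
(1/(O(-524, -35) + N(-286)) - 20917) + n = (1/((224 + 8*(-35)) - 286*(-1 - 286)) - 20917) - 6776 = (1/((224 - 280) - 286*(-287)) - 20917) - 6776 = (1/(-56 + 82082) - 20917) - 6776 = (1/82026 - 20917) - 6776 = -1715737841/82026 - 6776 = -2271546017/82026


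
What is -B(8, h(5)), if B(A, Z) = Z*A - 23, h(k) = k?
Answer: -17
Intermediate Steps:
B(A, Z) = -23 + A*Z (B(A, Z) = A*Z - 23 = -23 + A*Z)
-B(8, h(5)) = -(-23 + 8*5) = -(-23 + 40) = -1*17 = -17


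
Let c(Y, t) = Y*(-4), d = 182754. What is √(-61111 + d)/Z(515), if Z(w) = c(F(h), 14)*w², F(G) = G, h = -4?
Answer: √121643/4243600 ≈ 8.2188e-5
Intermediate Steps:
c(Y, t) = -4*Y
Z(w) = 16*w² (Z(w) = (-4*(-4))*w² = 16*w²)
√(-61111 + d)/Z(515) = √(-61111 + 182754)/((16*515²)) = √121643/((16*265225)) = √121643/4243600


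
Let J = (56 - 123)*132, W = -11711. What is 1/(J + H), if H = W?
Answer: -1/20555 ≈ -4.8650e-5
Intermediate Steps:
J = -8844 (J = -67*132 = -8844)
H = -11711
1/(J + H) = 1/(-8844 - 11711) = 1/(-20555) = -1/20555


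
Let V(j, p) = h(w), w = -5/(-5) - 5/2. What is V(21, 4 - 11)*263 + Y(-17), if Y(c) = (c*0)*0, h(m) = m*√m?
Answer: -789*I*√6/4 ≈ -483.16*I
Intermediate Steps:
w = -3/2 (w = -5*(-⅕) - 5*½ = 1 - 5/2 = -3/2 ≈ -1.5000)
h(m) = m^(3/2)
V(j, p) = -3*I*√6/4 (V(j, p) = (-3/2)^(3/2) = -3*I*√6/4)
Y(c) = 0 (Y(c) = 0*0 = 0)
V(21, 4 - 11)*263 + Y(-17) = -3*I*√6/4*263 + 0 = -789*I*√6/4 + 0 = -789*I*√6/4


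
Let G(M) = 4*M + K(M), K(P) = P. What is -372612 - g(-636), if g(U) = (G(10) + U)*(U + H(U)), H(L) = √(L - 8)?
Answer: -745308 + 1172*I*√161 ≈ -7.4531e+5 + 14871.0*I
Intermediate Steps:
H(L) = √(-8 + L)
G(M) = 5*M (G(M) = 4*M + M = 5*M)
g(U) = (50 + U)*(U + √(-8 + U)) (g(U) = (5*10 + U)*(U + √(-8 + U)) = (50 + U)*(U + √(-8 + U)))
-372612 - g(-636) = -372612 - ((-636)² + 50*(-636) + 50*√(-8 - 636) - 636*√(-8 - 636)) = -372612 - (404496 - 31800 + 50*√(-644) - 1272*I*√161) = -372612 - (404496 - 31800 + 50*(2*I*√161) - 1272*I*√161) = -372612 - (404496 - 31800 + 100*I*√161 - 1272*I*√161) = -372612 - (372696 - 1172*I*√161) = -372612 + (-372696 + 1172*I*√161) = -745308 + 1172*I*√161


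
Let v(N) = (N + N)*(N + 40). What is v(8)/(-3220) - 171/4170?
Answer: -62553/223790 ≈ -0.27952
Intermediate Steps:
v(N) = 2*N*(40 + N) (v(N) = (2*N)*(40 + N) = 2*N*(40 + N))
v(8)/(-3220) - 171/4170 = (2*8*(40 + 8))/(-3220) - 171/4170 = (2*8*48)*(-1/3220) - 171*1/4170 = 768*(-1/3220) - 57/1390 = -192/805 - 57/1390 = -62553/223790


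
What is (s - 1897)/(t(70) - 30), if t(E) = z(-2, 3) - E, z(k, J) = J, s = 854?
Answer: 1043/97 ≈ 10.753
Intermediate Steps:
t(E) = 3 - E
(s - 1897)/(t(70) - 30) = (854 - 1897)/((3 - 1*70) - 30) = -1043/((3 - 70) - 30) = -1043/(-67 - 30) = -1043/(-97) = -1043*(-1/97) = 1043/97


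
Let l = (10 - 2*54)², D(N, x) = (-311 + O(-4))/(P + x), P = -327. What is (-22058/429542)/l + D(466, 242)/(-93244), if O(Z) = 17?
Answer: -173458806889/4087028072401540 ≈ -4.2441e-5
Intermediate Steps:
D(N, x) = -294/(-327 + x) (D(N, x) = (-311 + 17)/(-327 + x) = -294/(-327 + x))
l = 9604 (l = (10 - 108)² = (-98)² = 9604)
(-22058/429542)/l + D(466, 242)/(-93244) = -22058/429542/9604 - 294/(-327 + 242)/(-93244) = -22058*1/429542*(1/9604) - 294/(-85)*(-1/93244) = -11029/214771*1/9604 - 294*(-1/85)*(-1/93244) = -11029/2062660684 + (294/85)*(-1/93244) = -11029/2062660684 - 147/3962870 = -173458806889/4087028072401540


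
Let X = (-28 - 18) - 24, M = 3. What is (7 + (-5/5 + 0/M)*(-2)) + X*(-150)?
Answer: 10509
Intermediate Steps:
X = -70 (X = -46 - 24 = -70)
(7 + (-5/5 + 0/M)*(-2)) + X*(-150) = (7 + (-5/5 + 0/3)*(-2)) - 70*(-150) = (7 + (-5*1/5 + 0*(1/3))*(-2)) + 10500 = (7 + (-1 + 0)*(-2)) + 10500 = (7 - 1*(-2)) + 10500 = (7 + 2) + 10500 = 9 + 10500 = 10509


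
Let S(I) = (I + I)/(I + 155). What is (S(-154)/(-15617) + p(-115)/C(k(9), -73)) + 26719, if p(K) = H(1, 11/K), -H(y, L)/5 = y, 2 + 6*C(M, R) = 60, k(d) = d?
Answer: 1728660392/64699 ≈ 26719.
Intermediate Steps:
C(M, R) = 29/3 (C(M, R) = -⅓ + (⅙)*60 = -⅓ + 10 = 29/3)
H(y, L) = -5*y
S(I) = 2*I/(155 + I) (S(I) = (2*I)/(155 + I) = 2*I/(155 + I))
p(K) = -5 (p(K) = -5*1 = -5)
(S(-154)/(-15617) + p(-115)/C(k(9), -73)) + 26719 = ((2*(-154)/(155 - 154))/(-15617) - 5/29/3) + 26719 = ((2*(-154)/1)*(-1/15617) - 5*3/29) + 26719 = ((2*(-154)*1)*(-1/15617) - 15/29) + 26719 = (-308*(-1/15617) - 15/29) + 26719 = (44/2231 - 15/29) + 26719 = -32189/64699 + 26719 = 1728660392/64699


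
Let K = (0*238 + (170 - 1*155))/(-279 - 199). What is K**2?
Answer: 225/228484 ≈ 0.00098475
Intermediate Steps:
K = -15/478 (K = (0 + (170 - 155))/(-478) = (0 + 15)*(-1/478) = 15*(-1/478) = -15/478 ≈ -0.031381)
K**2 = (-15/478)**2 = 225/228484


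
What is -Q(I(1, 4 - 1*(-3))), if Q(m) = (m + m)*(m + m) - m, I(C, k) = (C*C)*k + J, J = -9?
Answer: -18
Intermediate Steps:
I(C, k) = -9 + k*C**2 (I(C, k) = (C*C)*k - 9 = C**2*k - 9 = k*C**2 - 9 = -9 + k*C**2)
Q(m) = -m + 4*m**2 (Q(m) = (2*m)*(2*m) - m = 4*m**2 - m = -m + 4*m**2)
-Q(I(1, 4 - 1*(-3))) = -(-9 + (4 - 1*(-3))*1**2)*(-1 + 4*(-9 + (4 - 1*(-3))*1**2)) = -(-9 + (4 + 3)*1)*(-1 + 4*(-9 + (4 + 3)*1)) = -(-9 + 7*1)*(-1 + 4*(-9 + 7*1)) = -(-9 + 7)*(-1 + 4*(-9 + 7)) = -(-2)*(-1 + 4*(-2)) = -(-2)*(-1 - 8) = -(-2)*(-9) = -1*18 = -18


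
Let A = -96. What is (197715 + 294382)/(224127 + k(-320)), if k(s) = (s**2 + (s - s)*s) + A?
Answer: 492097/326431 ≈ 1.5075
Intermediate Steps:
k(s) = -96 + s**2 (k(s) = (s**2 + (s - s)*s) - 96 = (s**2 + 0*s) - 96 = (s**2 + 0) - 96 = s**2 - 96 = -96 + s**2)
(197715 + 294382)/(224127 + k(-320)) = (197715 + 294382)/(224127 + (-96 + (-320)**2)) = 492097/(224127 + (-96 + 102400)) = 492097/(224127 + 102304) = 492097/326431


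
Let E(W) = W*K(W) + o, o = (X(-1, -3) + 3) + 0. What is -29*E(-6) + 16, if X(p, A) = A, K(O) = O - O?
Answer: 16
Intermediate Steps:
K(O) = 0
o = 0 (o = (-3 + 3) + 0 = 0 + 0 = 0)
E(W) = 0 (E(W) = W*0 + 0 = 0 + 0 = 0)
-29*E(-6) + 16 = -29*0 + 16 = 0 + 16 = 16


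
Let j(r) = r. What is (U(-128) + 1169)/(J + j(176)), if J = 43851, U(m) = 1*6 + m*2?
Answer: 919/44027 ≈ 0.020874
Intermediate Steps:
U(m) = 6 + 2*m
(U(-128) + 1169)/(J + j(176)) = ((6 + 2*(-128)) + 1169)/(43851 + 176) = ((6 - 256) + 1169)/44027 = (-250 + 1169)*(1/44027) = 919*(1/44027) = 919/44027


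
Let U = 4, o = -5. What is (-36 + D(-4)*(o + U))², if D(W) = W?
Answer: 1024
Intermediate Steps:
(-36 + D(-4)*(o + U))² = (-36 - 4*(-5 + 4))² = (-36 - 4*(-1))² = (-36 + 4)² = (-32)² = 1024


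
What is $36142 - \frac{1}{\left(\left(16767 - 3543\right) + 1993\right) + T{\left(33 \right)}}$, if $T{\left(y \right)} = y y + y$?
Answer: $\frac{590524137}{16339} \approx 36142.0$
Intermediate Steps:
$T{\left(y \right)} = y + y^{2}$ ($T{\left(y \right)} = y^{2} + y = y + y^{2}$)
$36142 - \frac{1}{\left(\left(16767 - 3543\right) + 1993\right) + T{\left(33 \right)}} = 36142 - \frac{1}{\left(\left(16767 - 3543\right) + 1993\right) + 33 \left(1 + 33\right)} = 36142 - \frac{1}{\left(13224 + 1993\right) + 33 \cdot 34} = 36142 - \frac{1}{15217 + 1122} = 36142 - \frac{1}{16339} = \frac{590524137}{16339}$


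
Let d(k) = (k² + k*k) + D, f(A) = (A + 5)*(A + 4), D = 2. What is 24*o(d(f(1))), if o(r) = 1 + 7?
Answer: 192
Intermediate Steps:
f(A) = (4 + A)*(5 + A) (f(A) = (5 + A)*(4 + A) = (4 + A)*(5 + A))
d(k) = 2 + 2*k² (d(k) = (k² + k*k) + 2 = (k² + k²) + 2 = 2*k² + 2 = 2 + 2*k²)
o(r) = 8
24*o(d(f(1))) = 24*8 = 192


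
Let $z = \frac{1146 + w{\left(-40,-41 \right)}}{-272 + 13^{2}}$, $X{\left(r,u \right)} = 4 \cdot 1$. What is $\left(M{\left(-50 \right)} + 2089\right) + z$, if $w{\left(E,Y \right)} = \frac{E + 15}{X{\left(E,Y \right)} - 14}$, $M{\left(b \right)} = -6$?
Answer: $\frac{426801}{206} \approx 2071.8$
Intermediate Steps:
$X{\left(r,u \right)} = 4$
$w{\left(E,Y \right)} = - \frac{3}{2} - \frac{E}{10}$ ($w{\left(E,Y \right)} = \frac{E + 15}{4 - 14} = \frac{15 + E}{-10} = \left(15 + E\right) \left(- \frac{1}{10}\right) = - \frac{3}{2} - \frac{E}{10}$)
$z = - \frac{2297}{206}$ ($z = \frac{1146 - - \frac{5}{2}}{-272 + 13^{2}} = \frac{1146 + \left(- \frac{3}{2} + 4\right)}{-272 + 169} = \frac{1146 + \frac{5}{2}}{-103} = \frac{2297}{2} \left(- \frac{1}{103}\right) = - \frac{2297}{206} \approx -11.15$)
$\left(M{\left(-50 \right)} + 2089\right) + z = \left(-6 + 2089\right) - \frac{2297}{206} = 2083 - \frac{2297}{206} = \frac{426801}{206}$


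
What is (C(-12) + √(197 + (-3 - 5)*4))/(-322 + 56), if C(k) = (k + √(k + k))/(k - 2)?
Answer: -3/931 - √165/266 + I*√6/1862 ≈ -0.051513 + 0.0013155*I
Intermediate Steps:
C(k) = (k + √2*√k)/(-2 + k) (C(k) = (k + √(2*k))/(-2 + k) = (k + √2*√k)/(-2 + k))
(C(-12) + √(197 + (-3 - 5)*4))/(-322 + 56) = ((-12 + √2*√(-12))/(-2 - 12) + √(197 + (-3 - 5)*4))/(-322 + 56) = ((-12 + √2*(2*I*√3))/(-14) + √(197 - 8*4))/(-266) = (-(-12 + 2*I*√6)/14 + √(197 - 32))*(-1/266) = ((6/7 - I*√6/7) + √165)*(-1/266) = (6/7 + √165 - I*√6/7)*(-1/266) = -3/931 - √165/266 + I*√6/1862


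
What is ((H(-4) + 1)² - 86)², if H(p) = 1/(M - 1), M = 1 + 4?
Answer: 1825201/256 ≈ 7129.7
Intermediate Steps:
M = 5
H(p) = ¼ (H(p) = 1/(5 - 1) = 1/4 = ¼)
((H(-4) + 1)² - 86)² = ((¼ + 1)² - 86)² = ((5/4)² - 86)² = (25/16 - 86)² = (-1351/16)² = 1825201/256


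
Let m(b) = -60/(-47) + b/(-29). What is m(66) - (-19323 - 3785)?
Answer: 31494842/1363 ≈ 23107.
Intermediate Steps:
m(b) = 60/47 - b/29 (m(b) = -60*(-1/47) + b*(-1/29) = 60/47 - b/29)
m(66) - (-19323 - 3785) = (60/47 - 1/29*66) - (-19323 - 3785) = (60/47 - 66/29) - 1*(-23108) = -1362/1363 + 23108 = 31494842/1363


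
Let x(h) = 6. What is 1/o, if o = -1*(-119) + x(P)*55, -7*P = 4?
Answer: 1/449 ≈ 0.0022272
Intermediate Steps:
P = -4/7 (P = -1/7*4 = -4/7 ≈ -0.57143)
o = 449 (o = -1*(-119) + 6*55 = 119 + 330 = 449)
1/o = 1/449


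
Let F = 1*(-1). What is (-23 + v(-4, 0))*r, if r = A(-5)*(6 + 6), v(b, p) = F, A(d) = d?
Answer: 1440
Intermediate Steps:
F = -1
v(b, p) = -1
r = -60 (r = -5*(6 + 6) = -5*12 = -60)
(-23 + v(-4, 0))*r = (-23 - 1)*(-60) = -24*(-60) = 1440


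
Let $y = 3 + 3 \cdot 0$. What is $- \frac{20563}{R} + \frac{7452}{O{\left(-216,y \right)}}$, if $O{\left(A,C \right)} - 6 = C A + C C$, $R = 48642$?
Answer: $- \frac{125165521}{10263462} \approx -12.195$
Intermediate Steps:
$y = 3$ ($y = 3 + 0 = 3$)
$O{\left(A,C \right)} = 6 + C^{2} + A C$ ($O{\left(A,C \right)} = 6 + \left(C A + C C\right) = 6 + \left(A C + C^{2}\right) = 6 + \left(C^{2} + A C\right) = 6 + C^{2} + A C$)
$- \frac{20563}{R} + \frac{7452}{O{\left(-216,y \right)}} = - \frac{20563}{48642} + \frac{7452}{6 + 3^{2} - 648} = \left(-20563\right) \frac{1}{48642} + \frac{7452}{6 + 9 - 648} = - \frac{20563}{48642} + \frac{7452}{-633} = - \frac{20563}{48642} + 7452 \left(- \frac{1}{633}\right) = - \frac{20563}{48642} - \frac{2484}{211} = - \frac{125165521}{10263462}$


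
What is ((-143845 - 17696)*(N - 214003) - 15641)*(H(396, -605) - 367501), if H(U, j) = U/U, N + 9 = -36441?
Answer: -14868466568760000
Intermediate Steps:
N = -36450 (N = -9 - 36441 = -36450)
H(U, j) = 1
((-143845 - 17696)*(N - 214003) - 15641)*(H(396, -605) - 367501) = ((-143845 - 17696)*(-36450 - 214003) - 15641)*(1 - 367501) = (-161541*(-250453) - 15641)*(-367500) = (40458428073 - 15641)*(-367500) = 40458412432*(-367500) = -14868466568760000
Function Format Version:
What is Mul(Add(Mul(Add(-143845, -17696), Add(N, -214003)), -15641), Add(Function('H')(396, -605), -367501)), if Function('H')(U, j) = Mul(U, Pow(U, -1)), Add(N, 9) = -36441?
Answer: -14868466568760000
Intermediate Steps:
N = -36450 (N = Add(-9, -36441) = -36450)
Function('H')(U, j) = 1
Mul(Add(Mul(Add(-143845, -17696), Add(N, -214003)), -15641), Add(Function('H')(396, -605), -367501)) = Mul(Add(Mul(Add(-143845, -17696), Add(-36450, -214003)), -15641), Add(1, -367501)) = Mul(Add(Mul(-161541, -250453), -15641), -367500) = Mul(Add(40458428073, -15641), -367500) = Mul(40458412432, -367500) = -14868466568760000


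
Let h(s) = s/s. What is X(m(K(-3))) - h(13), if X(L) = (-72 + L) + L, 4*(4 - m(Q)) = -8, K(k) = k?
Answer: -61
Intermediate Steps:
h(s) = 1
m(Q) = 6 (m(Q) = 4 - ¼*(-8) = 4 + 2 = 6)
X(L) = -72 + 2*L
X(m(K(-3))) - h(13) = (-72 + 2*6) - 1*1 = (-72 + 12) - 1 = -60 - 1 = -61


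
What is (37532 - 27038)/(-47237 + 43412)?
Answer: -1166/425 ≈ -2.7435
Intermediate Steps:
(37532 - 27038)/(-47237 + 43412) = 10494/(-3825) = 10494*(-1/3825) = -1166/425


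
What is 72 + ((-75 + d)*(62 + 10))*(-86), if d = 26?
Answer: 303480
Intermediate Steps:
72 + ((-75 + d)*(62 + 10))*(-86) = 72 + ((-75 + 26)*(62 + 10))*(-86) = 72 - 49*72*(-86) = 72 - 3528*(-86) = 72 + 303408 = 303480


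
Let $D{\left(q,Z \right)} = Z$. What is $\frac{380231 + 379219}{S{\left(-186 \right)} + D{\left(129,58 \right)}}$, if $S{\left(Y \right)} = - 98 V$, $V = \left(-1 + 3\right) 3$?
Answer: $- \frac{75945}{53} \approx -1432.9$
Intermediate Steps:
$V = 6$ ($V = 2 \cdot 3 = 6$)
$S{\left(Y \right)} = -588$ ($S{\left(Y \right)} = \left(-98\right) 6 = -588$)
$\frac{380231 + 379219}{S{\left(-186 \right)} + D{\left(129,58 \right)}} = \frac{380231 + 379219}{-588 + 58} = \frac{759450}{-530} = 759450 \left(- \frac{1}{530}\right) = - \frac{75945}{53}$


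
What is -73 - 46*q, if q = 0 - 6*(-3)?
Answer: -901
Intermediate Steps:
q = 18 (q = 0 + 18 = 18)
-73 - 46*q = -73 - 46*18 = -73 - 828 = -901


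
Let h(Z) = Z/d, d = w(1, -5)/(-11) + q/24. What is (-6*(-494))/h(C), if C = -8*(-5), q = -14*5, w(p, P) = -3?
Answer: -86203/440 ≈ -195.92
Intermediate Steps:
q = -70
d = -349/132 (d = -3/(-11) - 70/24 = -3*(-1/11) - 70*1/24 = 3/11 - 35/12 = -349/132 ≈ -2.6439)
C = 40
h(Z) = -132*Z/349 (h(Z) = Z/(-349/132) = Z*(-132/349) = -132*Z/349)
(-6*(-494))/h(C) = (-6*(-494))/((-132/349*40)) = 2964/(-5280/349) = 2964*(-349/5280) = -86203/440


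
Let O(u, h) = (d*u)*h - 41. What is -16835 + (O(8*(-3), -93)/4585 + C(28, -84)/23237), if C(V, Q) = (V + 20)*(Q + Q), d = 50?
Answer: -255867610076/15220235 ≈ -16811.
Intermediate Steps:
O(u, h) = -41 + 50*h*u (O(u, h) = (50*u)*h - 41 = 50*h*u - 41 = -41 + 50*h*u)
C(V, Q) = 2*Q*(20 + V) (C(V, Q) = (20 + V)*(2*Q) = 2*Q*(20 + V))
-16835 + (O(8*(-3), -93)/4585 + C(28, -84)/23237) = -16835 + ((-41 + 50*(-93)*(8*(-3)))/4585 + (2*(-84)*(20 + 28))/23237) = -16835 + ((-41 + 50*(-93)*(-24))*(1/4585) + (2*(-84)*48)*(1/23237)) = -16835 + ((-41 + 111600)*(1/4585) - 8064*1/23237) = -16835 + (111559*(1/4585) - 8064/23237) = -16835 + (15937/655 - 8064/23237) = -16835 + 365046149/15220235 = -255867610076/15220235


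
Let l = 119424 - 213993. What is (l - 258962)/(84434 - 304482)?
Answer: 353531/220048 ≈ 1.6066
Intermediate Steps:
l = -94569
(l - 258962)/(84434 - 304482) = (-94569 - 258962)/(84434 - 304482) = -353531/(-220048) = -353531*(-1/220048) = 353531/220048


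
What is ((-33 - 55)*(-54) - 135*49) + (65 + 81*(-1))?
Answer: -1879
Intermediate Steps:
((-33 - 55)*(-54) - 135*49) + (65 + 81*(-1)) = (-88*(-54) - 6615) + (65 - 81) = (4752 - 6615) - 16 = -1863 - 16 = -1879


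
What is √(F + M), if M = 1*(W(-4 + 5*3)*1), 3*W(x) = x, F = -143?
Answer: I*√1254/3 ≈ 11.804*I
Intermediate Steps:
W(x) = x/3
M = 11/3 (M = 1*(((-4 + 5*3)/3)*1) = 1*(((-4 + 15)/3)*1) = 1*(((⅓)*11)*1) = 1*((11/3)*1) = 1*(11/3) = 11/3 ≈ 3.6667)
√(F + M) = √(-143 + 11/3) = √(-418/3) = I*√1254/3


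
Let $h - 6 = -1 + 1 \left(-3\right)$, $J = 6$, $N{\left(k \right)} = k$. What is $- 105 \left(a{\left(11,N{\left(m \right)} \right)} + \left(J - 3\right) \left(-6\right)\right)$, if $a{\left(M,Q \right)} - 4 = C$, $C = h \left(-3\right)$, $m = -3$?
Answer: $2100$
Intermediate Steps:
$h = 2$ ($h = 6 + \left(-1 + 1 \left(-3\right)\right) = 6 - 4 = 2$)
$C = -6$ ($C = 2 \left(-3\right) = -6$)
$a{\left(M,Q \right)} = -2$ ($a{\left(M,Q \right)} = 4 - 6 = -2$)
$- 105 \left(a{\left(11,N{\left(m \right)} \right)} + \left(J - 3\right) \left(-6\right)\right) = - 105 \left(-2 + \left(6 - 3\right) \left(-6\right)\right) = - 105 \left(-2 + 3 \left(-6\right)\right) = - 105 \left(-2 - 18\right) = \left(-105\right) \left(-20\right) = 2100$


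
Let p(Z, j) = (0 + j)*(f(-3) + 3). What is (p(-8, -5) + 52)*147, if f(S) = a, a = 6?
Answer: 1029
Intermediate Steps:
f(S) = 6
p(Z, j) = 9*j (p(Z, j) = (0 + j)*(6 + 3) = j*9 = 9*j)
(p(-8, -5) + 52)*147 = (9*(-5) + 52)*147 = (-45 + 52)*147 = 7*147 = 1029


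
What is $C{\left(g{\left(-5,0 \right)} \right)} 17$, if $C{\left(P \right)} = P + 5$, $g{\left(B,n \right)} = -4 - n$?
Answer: $17$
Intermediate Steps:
$C{\left(P \right)} = 5 + P$
$C{\left(g{\left(-5,0 \right)} \right)} 17 = \left(5 - 4\right) 17 = 1 \cdot 17 = 17$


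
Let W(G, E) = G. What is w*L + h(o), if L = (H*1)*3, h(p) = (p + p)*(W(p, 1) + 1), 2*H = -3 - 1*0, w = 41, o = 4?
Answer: -289/2 ≈ -144.50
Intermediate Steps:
H = -3/2 (H = (-3 - 1*0)/2 = (-3 + 0)/2 = (½)*(-3) = -3/2 ≈ -1.5000)
h(p) = 2*p*(1 + p) (h(p) = (p + p)*(p + 1) = (2*p)*(1 + p) = 2*p*(1 + p))
L = -9/2 (L = -3/2*1*3 = -3/2*3 = -9/2 ≈ -4.5000)
w*L + h(o) = 41*(-9/2) + 2*4*(1 + 4) = -369/2 + 2*4*5 = -369/2 + 40 = -289/2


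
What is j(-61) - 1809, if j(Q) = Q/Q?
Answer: -1808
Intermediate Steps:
j(Q) = 1
j(-61) - 1809 = 1 - 1809 = -1808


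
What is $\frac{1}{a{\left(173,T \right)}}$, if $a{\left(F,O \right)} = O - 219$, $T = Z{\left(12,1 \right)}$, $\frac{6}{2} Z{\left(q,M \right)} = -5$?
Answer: $- \frac{3}{662} \approx -0.0045317$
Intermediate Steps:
$Z{\left(q,M \right)} = - \frac{5}{3}$ ($Z{\left(q,M \right)} = \frac{1}{3} \left(-5\right) = - \frac{5}{3}$)
$T = - \frac{5}{3} \approx -1.6667$
$a{\left(F,O \right)} = -219 + O$
$\frac{1}{a{\left(173,T \right)}} = \frac{1}{-219 - \frac{5}{3}} = \frac{1}{- \frac{662}{3}} = - \frac{3}{662}$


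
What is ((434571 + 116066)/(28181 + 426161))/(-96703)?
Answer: -550637/43936234426 ≈ -1.2533e-5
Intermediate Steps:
((434571 + 116066)/(28181 + 426161))/(-96703) = (550637/454342)*(-1/96703) = -550637/43936234426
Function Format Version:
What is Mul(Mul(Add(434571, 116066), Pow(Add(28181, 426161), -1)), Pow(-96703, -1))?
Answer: Rational(-550637, 43936234426) ≈ -1.2533e-5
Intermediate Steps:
Mul(Mul(Add(434571, 116066), Pow(Add(28181, 426161), -1)), Pow(-96703, -1)) = Mul(Mul(550637, Pow(454342, -1)), Rational(-1, 96703)) = Mul(Mul(550637, Rational(1, 454342)), Rational(-1, 96703)) = Mul(Rational(550637, 454342), Rational(-1, 96703)) = Rational(-550637, 43936234426)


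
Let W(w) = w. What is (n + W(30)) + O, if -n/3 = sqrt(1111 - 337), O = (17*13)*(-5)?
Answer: -1075 - 9*sqrt(86) ≈ -1158.5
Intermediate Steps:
O = -1105 (O = 221*(-5) = -1105)
n = -9*sqrt(86) (n = -3*sqrt(1111 - 337) = -9*sqrt(86) ≈ -83.463)
(n + W(30)) + O = (-9*sqrt(86) + 30) - 1105 = (30 - 9*sqrt(86)) - 1105 = -1075 - 9*sqrt(86)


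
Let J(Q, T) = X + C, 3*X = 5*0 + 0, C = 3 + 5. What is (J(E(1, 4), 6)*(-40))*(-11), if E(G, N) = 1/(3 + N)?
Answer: 3520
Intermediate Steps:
C = 8
X = 0 (X = (5*0 + 0)/3 = (0 + 0)/3 = (⅓)*0 = 0)
J(Q, T) = 8 (J(Q, T) = 0 + 8 = 8)
(J(E(1, 4), 6)*(-40))*(-11) = (8*(-40))*(-11) = -320*(-11) = 3520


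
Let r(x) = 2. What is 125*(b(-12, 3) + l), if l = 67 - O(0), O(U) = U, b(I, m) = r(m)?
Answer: 8625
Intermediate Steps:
b(I, m) = 2
l = 67 (l = 67 - 1*0 = 67 + 0 = 67)
125*(b(-12, 3) + l) = 125*(2 + 67) = 125*69 = 8625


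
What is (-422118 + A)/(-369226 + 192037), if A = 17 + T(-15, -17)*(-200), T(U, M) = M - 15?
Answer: 138567/59063 ≈ 2.3461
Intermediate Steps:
T(U, M) = -15 + M
A = 6417 (A = 17 + (-15 - 17)*(-200) = 17 - 32*(-200) = 17 + 6400 = 6417)
(-422118 + A)/(-369226 + 192037) = (-422118 + 6417)/(-369226 + 192037) = -415701/(-177189) = -415701*(-1/177189) = 138567/59063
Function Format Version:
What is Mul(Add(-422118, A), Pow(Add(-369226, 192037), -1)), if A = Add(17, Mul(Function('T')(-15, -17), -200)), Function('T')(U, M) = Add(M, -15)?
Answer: Rational(138567, 59063) ≈ 2.3461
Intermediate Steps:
Function('T')(U, M) = Add(-15, M)
A = 6417 (A = Add(17, Mul(Add(-15, -17), -200)) = Add(17, Mul(-32, -200)) = Add(17, 6400) = 6417)
Mul(Add(-422118, A), Pow(Add(-369226, 192037), -1)) = Mul(Add(-422118, 6417), Pow(Add(-369226, 192037), -1)) = Mul(-415701, Pow(-177189, -1)) = Mul(-415701, Rational(-1, 177189)) = Rational(138567, 59063)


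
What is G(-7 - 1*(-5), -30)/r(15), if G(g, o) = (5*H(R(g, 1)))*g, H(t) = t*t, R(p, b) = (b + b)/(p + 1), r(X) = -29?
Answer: 40/29 ≈ 1.3793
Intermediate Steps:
R(p, b) = 2*b/(1 + p) (R(p, b) = (2*b)/(1 + p) = 2*b/(1 + p))
H(t) = t²
G(g, o) = 20*g/(1 + g)² (G(g, o) = (5*(2*1/(1 + g))²)*g = (5*(2/(1 + g))²)*g = (5*(4/(1 + g)²))*g = (20/(1 + g)²)*g = 20*g/(1 + g)²)
G(-7 - 1*(-5), -30)/r(15) = (20*(-7 - 1*(-5))/(1 + (-7 - 1*(-5)))²)/(-29) = (20*(-7 + 5)/(1 + (-7 + 5))²)*(-1/29) = (20*(-2)/(1 - 2)²)*(-1/29) = (20*(-2)/(-1)²)*(-1/29) = (20*(-2)*1)*(-1/29) = -40*(-1/29) = 40/29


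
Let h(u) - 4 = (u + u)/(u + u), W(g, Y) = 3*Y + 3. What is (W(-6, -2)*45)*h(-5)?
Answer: -675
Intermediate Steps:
W(g, Y) = 3 + 3*Y
h(u) = 5 (h(u) = 4 + (u + u)/(u + u) = 4 + (2*u)/((2*u)) = 4 + (2*u)*(1/(2*u)) = 4 + 1 = 5)
(W(-6, -2)*45)*h(-5) = ((3 + 3*(-2))*45)*5 = ((3 - 6)*45)*5 = -3*45*5 = -135*5 = -675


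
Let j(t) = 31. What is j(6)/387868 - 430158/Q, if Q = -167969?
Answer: 166849730183/65149800092 ≈ 2.5610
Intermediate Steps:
j(6)/387868 - 430158/Q = 31/387868 - 430158/(-167969) = 31*(1/387868) - 430158*(-1/167969) = 31/387868 + 430158/167969 = 166849730183/65149800092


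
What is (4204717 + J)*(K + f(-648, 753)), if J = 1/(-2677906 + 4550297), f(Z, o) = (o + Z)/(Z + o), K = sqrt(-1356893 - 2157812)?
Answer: 7872874268348/1872391 + 7872874268348*I*sqrt(3514705)/1872391 ≈ 4.2047e+6 + 7.8828e+9*I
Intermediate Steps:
K = I*sqrt(3514705) (K = sqrt(-3514705) = I*sqrt(3514705) ≈ 1874.8*I)
f(Z, o) = 1 (f(Z, o) = (Z + o)/(Z + o) = 1)
J = 1/1872391 ≈ 5.3408e-7
(4204717 + J)*(K + f(-648, 753)) = (4204717 + 1/1872391)*(I*sqrt(3514705) + 1) = 7872874268348*(1 + I*sqrt(3514705))/1872391 = 7872874268348/1872391 + 7872874268348*I*sqrt(3514705)/1872391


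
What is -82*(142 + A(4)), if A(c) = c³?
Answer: -16892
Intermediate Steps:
-82*(142 + A(4)) = -82*(142 + 4³) = -82*(142 + 64) = -82*206 = -16892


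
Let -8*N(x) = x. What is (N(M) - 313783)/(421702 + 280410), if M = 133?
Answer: -2510397/5616896 ≈ -0.44694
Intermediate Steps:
N(x) = -x/8
(N(M) - 313783)/(421702 + 280410) = (-⅛*133 - 313783)/(421702 + 280410) = (-133/8 - 313783)/702112 = -2510397/8*1/702112 = -2510397/5616896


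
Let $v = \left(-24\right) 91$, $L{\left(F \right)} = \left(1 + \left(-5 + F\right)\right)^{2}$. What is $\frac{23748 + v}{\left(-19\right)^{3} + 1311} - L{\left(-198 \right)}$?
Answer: $- \frac{56600539}{1387} \approx -40808.0$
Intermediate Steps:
$L{\left(F \right)} = \left(-4 + F\right)^{2}$
$v = -2184$
$\frac{23748 + v}{\left(-19\right)^{3} + 1311} - L{\left(-198 \right)} = \frac{23748 - 2184}{\left(-19\right)^{3} + 1311} - \left(-4 - 198\right)^{2} = \frac{21564}{-6859 + 1311} - \left(-202\right)^{2} = \frac{21564}{-5548} - 40804 = 21564 \left(- \frac{1}{5548}\right) - 40804 = - \frac{5391}{1387} - 40804 = - \frac{56600539}{1387}$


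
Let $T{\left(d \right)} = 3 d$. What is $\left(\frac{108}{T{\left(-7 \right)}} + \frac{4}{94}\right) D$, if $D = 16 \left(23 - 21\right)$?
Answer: $- \frac{53696}{329} \approx -163.21$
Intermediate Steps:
$D = 32$ ($D = 16 \cdot 2 = 32$)
$\left(\frac{108}{T{\left(-7 \right)}} + \frac{4}{94}\right) D = \left(\frac{108}{3 \left(-7\right)} + \frac{4}{94}\right) 32 = \left(\frac{108}{-21} + 4 \cdot \frac{1}{94}\right) 32 = \left(108 \left(- \frac{1}{21}\right) + \frac{2}{47}\right) 32 = \left(- \frac{36}{7} + \frac{2}{47}\right) 32 = \left(- \frac{1678}{329}\right) 32 = - \frac{53696}{329}$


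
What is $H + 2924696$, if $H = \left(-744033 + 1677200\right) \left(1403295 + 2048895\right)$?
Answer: $3221472710426$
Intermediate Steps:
$H = 3221469785730$ ($H = 933167 \cdot 3452190 = 3221469785730$)
$H + 2924696 = 3221469785730 + 2924696 = 3221472710426$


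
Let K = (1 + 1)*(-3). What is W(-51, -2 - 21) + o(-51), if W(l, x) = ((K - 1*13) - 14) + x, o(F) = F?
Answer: -107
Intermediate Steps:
K = -6 (K = 2*(-3) = -6)
W(l, x) = -33 + x (W(l, x) = ((-6 - 1*13) - 14) + x = ((-6 - 13) - 14) + x = (-19 - 14) + x = -33 + x)
W(-51, -2 - 21) + o(-51) = (-33 + (-2 - 21)) - 51 = (-33 - 23) - 51 = -56 - 51 = -107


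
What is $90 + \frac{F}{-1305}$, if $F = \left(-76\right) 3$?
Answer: $\frac{39226}{435} \approx 90.175$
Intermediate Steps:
$F = -228$
$90 + \frac{F}{-1305} = 90 - \frac{228}{-1305} = 90 - - \frac{76}{435} = 90 + \frac{76}{435} = \frac{39226}{435}$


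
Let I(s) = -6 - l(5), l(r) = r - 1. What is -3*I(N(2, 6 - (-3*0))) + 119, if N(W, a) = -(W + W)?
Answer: 149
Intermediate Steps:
l(r) = -1 + r
N(W, a) = -2*W
I(s) = -10 (I(s) = -6 - (-1 + 5) = -6 - 1*4 = -6 - 4 = -10)
-3*I(N(2, 6 - (-3*0))) + 119 = -3*(-10) + 119 = 30 + 119 = 149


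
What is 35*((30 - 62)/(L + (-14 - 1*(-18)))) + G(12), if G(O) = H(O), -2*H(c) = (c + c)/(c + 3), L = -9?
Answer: 1116/5 ≈ 223.20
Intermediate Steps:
H(c) = -c/(3 + c) (H(c) = -(c + c)/(2*(c + 3)) = -2*c/(2*(3 + c)) = -c/(3 + c))
G(O) = -O/(3 + O)
35*((30 - 62)/(L + (-14 - 1*(-18)))) + G(12) = 35*((30 - 62)/(-9 + (-14 - 1*(-18)))) - 1*12/(3 + 12) = 35*(-32/(-9 + (-14 + 18))) - 1*12/15 = 35*(-32/(-9 + 4)) - 1*12*1/15 = 35*(-32/(-5)) - 4/5 = 35*(-32*(-1/5)) - 4/5 = 35*(32/5) - 4/5 = 224 - 4/5 = 1116/5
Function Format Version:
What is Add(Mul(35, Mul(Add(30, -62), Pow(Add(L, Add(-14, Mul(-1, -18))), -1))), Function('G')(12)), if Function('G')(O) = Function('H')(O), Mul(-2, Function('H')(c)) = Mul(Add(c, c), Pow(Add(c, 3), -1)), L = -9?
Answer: Rational(1116, 5) ≈ 223.20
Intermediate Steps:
Function('H')(c) = Mul(-1, c, Pow(Add(3, c), -1)) (Function('H')(c) = Mul(Rational(-1, 2), Mul(Add(c, c), Pow(Add(c, 3), -1))) = Mul(Rational(-1, 2), Mul(Mul(2, c), Pow(Add(3, c), -1))) = Mul(Rational(-1, 2), Mul(2, c, Pow(Add(3, c), -1))) = Mul(-1, c, Pow(Add(3, c), -1)))
Function('G')(O) = Mul(-1, O, Pow(Add(3, O), -1))
Add(Mul(35, Mul(Add(30, -62), Pow(Add(L, Add(-14, Mul(-1, -18))), -1))), Function('G')(12)) = Add(Mul(35, Mul(Add(30, -62), Pow(Add(-9, Add(-14, Mul(-1, -18))), -1))), Mul(-1, 12, Pow(Add(3, 12), -1))) = Add(Mul(35, Mul(-32, Pow(Add(-9, Add(-14, 18)), -1))), Mul(-1, 12, Pow(15, -1))) = Add(Mul(35, Mul(-32, Pow(Add(-9, 4), -1))), Mul(-1, 12, Rational(1, 15))) = Add(Mul(35, Mul(-32, Pow(-5, -1))), Rational(-4, 5)) = Add(Mul(35, Mul(-32, Rational(-1, 5))), Rational(-4, 5)) = Add(Mul(35, Rational(32, 5)), Rational(-4, 5)) = Add(224, Rational(-4, 5)) = Rational(1116, 5)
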